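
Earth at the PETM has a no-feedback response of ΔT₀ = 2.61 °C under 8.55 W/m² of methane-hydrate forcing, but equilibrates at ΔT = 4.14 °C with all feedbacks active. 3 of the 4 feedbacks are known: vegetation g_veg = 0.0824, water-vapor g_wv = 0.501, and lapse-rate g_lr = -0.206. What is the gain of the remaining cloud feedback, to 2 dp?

-0.01

Amplification A = ΔT/ΔT₀ = 4.14/2.61 = 1.586.
Total gain g = 1 − 1/A = 1 − 1/1.586 = 0.3695.
Known gains sum to 0.0824 + 0.501 − 0.206 = 0.3774.
g_cld = 0.3695 − 0.3774 = -0.01.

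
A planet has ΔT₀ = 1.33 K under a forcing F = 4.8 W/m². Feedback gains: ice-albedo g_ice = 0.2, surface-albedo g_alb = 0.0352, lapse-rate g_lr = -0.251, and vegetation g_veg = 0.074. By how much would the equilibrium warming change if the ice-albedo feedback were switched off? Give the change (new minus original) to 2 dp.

-0.25 K

Original: g = 0.0582, ΔT = 1.33/(1−0.0582) = 1.4122 K.
Without ice-albedo: g' = -0.1418, ΔT' = 1.33/(1+0.1418) = 1.1648 K.
Change = 1.1648 − 1.4122 = -0.25 K.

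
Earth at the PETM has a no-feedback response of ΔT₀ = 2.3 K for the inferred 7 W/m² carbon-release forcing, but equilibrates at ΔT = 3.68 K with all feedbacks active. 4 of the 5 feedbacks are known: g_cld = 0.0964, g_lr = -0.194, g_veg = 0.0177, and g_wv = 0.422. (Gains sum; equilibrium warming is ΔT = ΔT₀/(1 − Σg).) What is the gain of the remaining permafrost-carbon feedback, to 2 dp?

Amplification A = ΔT/ΔT₀ = 3.68/2.3 = 1.6.
Total gain g = 1 − 1/A = 1 − 1/1.6 = 0.375.
Known gains sum to 0.0964 − 0.194 + 0.0177 + 0.422 = 0.3421.
g_pf = 0.375 − 0.3421 = 0.03.

0.03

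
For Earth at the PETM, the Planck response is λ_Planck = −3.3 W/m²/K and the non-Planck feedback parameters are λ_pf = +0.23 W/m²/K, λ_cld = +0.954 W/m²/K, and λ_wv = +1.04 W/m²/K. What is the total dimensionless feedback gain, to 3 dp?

0.674

Convert to gains: g_pf = 0.23/3.3 = 0.0697; g_cld = 0.954/3.3 = 0.2891; g_wv = 1.04/3.3 = 0.3152.
Total gain g = 0.674.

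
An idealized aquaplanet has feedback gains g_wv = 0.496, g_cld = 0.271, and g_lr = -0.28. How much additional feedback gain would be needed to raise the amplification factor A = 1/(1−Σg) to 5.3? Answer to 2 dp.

0.32

Current total gain = 0.487.
Target gain for A = 5.3: g* = 1 − 1/5.3 = 0.8113.
Additional gain needed = 0.8113 − 0.487 = 0.32.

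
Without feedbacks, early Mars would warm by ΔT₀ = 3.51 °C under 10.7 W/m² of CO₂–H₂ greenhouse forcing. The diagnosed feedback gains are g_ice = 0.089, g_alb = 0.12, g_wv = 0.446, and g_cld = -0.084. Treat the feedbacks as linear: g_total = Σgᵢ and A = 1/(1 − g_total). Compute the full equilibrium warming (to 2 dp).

Total gain g = 0.089 + 0.12 + 0.446 − 0.084 = 0.571.
Amplification A = 1/(1 − 0.571) = 2.331.
ΔT = 3.51 × 2.331 = 8.18 °C.

8.18 °C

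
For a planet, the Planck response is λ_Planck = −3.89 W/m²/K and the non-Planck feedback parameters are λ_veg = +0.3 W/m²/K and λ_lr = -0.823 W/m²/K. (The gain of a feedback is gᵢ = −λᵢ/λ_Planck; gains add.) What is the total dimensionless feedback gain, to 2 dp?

Convert to gains: g_veg = 0.3/3.89 = 0.07712; g_lr = -0.823/3.89 = -0.2116.
Total gain g = -0.13448.

-0.13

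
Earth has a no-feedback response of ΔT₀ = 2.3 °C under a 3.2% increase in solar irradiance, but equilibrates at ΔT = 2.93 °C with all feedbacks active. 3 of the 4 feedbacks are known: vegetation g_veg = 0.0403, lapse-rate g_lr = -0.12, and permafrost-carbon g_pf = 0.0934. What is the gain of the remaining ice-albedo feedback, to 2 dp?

Amplification A = ΔT/ΔT₀ = 2.93/2.3 = 1.274.
Total gain g = 1 − 1/A = 1 − 1/1.274 = 0.2151.
Known gains sum to 0.0403 − 0.12 + 0.0934 = 0.0137.
g_ice = 0.2151 − 0.0137 = 0.20.

0.20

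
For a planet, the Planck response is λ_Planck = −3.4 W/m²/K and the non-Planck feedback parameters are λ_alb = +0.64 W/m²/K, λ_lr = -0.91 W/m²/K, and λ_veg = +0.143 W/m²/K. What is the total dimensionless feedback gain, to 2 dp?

Convert to gains: g_alb = 0.64/3.4 = 0.1882; g_lr = -0.91/3.4 = -0.2676; g_veg = 0.143/3.4 = 0.04206.
Total gain g = -0.03734.

-0.04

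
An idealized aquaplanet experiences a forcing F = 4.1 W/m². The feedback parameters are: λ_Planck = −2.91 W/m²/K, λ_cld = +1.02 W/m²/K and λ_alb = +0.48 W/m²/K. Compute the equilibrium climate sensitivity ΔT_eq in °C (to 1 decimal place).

Net feedback parameter λ = (−2.91) + (+1.02) + (+0.48) = -1.41 W/m²/K.
ΔT = −F/λ = −4.1/(-1.41) = 2.9 °C.

2.9 °C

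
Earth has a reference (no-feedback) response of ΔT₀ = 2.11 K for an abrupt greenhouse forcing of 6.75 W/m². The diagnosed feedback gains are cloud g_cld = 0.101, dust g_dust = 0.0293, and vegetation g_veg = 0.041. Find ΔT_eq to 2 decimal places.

Total gain g = 0.101 + 0.0293 + 0.041 = 0.1713.
Amplification A = 1/(1 − 0.1713) = 1.207.
ΔT = 2.11 × 1.207 = 2.55 K.

2.55 K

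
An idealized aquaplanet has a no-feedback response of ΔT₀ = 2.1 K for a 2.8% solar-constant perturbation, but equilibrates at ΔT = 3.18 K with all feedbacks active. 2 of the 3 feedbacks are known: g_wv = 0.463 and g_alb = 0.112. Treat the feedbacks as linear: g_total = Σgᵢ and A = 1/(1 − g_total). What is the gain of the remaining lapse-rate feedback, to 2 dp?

-0.24

Amplification A = ΔT/ΔT₀ = 3.18/2.1 = 1.514.
Total gain g = 1 − 1/A = 1 − 1/1.514 = 0.3395.
Known gains sum to 0.463 + 0.112 = 0.575.
g_lr = 0.3395 − 0.575 = -0.24.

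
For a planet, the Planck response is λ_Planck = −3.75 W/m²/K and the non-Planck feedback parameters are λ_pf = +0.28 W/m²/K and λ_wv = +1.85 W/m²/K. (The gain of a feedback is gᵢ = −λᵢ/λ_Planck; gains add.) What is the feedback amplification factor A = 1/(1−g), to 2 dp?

2.31

Convert to gains: g_pf = 0.28/3.75 = 0.07467; g_wv = 1.85/3.75 = 0.4933.
Total gain g = 0.56797.
A = 1/(1 − 0.56797) = 2.31.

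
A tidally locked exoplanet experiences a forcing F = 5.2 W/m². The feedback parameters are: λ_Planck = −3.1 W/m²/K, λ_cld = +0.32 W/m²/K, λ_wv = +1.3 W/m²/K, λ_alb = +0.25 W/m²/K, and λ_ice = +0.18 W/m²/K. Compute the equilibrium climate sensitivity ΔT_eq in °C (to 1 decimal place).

Net feedback parameter λ = (−3.1) + (+0.32) + (+1.3) + (+0.25) + (+0.18) = -1.05 W/m²/K.
ΔT = −F/λ = −5.2/(-1.05) = 5.0 °C.

5.0 °C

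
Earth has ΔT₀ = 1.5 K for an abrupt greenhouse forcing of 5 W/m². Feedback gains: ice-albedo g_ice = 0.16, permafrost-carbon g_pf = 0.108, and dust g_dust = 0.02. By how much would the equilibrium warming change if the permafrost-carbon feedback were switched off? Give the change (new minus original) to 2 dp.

-0.28 K

Original: g = 0.288, ΔT = 1.5/(1−0.288) = 2.1067 K.
Without permafrost-carbon: g' = 0.18, ΔT' = 1.5/(1−0.18) = 1.8293 K.
Change = 1.8293 − 2.1067 = -0.28 K.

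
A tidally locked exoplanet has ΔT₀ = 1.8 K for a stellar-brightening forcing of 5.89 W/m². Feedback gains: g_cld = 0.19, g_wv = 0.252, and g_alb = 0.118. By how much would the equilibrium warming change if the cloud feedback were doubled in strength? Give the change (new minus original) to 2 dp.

Original: g = 0.56, ΔT = 1.8/(1−0.56) = 4.0909 K.
With doubled cloud: g' = 0.75, ΔT' = 1.8/(1−0.75) = 7.2000 K.
Change = 7.2000 − 4.0909 = 3.11 K.

3.11 K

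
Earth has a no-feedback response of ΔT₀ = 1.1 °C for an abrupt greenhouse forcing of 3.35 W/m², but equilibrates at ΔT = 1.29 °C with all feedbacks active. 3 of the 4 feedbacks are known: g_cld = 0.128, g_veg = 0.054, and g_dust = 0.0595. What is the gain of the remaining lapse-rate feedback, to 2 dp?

-0.09

Amplification A = ΔT/ΔT₀ = 1.29/1.1 = 1.173.
Total gain g = 1 − 1/A = 1 − 1/1.173 = 0.1475.
Known gains sum to 0.128 + 0.054 + 0.0595 = 0.2415.
g_lr = 0.1475 − 0.2415 = -0.09.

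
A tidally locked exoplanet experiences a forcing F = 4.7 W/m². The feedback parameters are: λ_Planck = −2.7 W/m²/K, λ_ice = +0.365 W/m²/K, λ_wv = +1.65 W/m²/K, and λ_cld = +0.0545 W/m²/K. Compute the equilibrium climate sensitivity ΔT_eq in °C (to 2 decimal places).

Net feedback parameter λ = (−2.7) + (+0.365) + (+1.65) + (+0.0545) = -0.6305 W/m²/K.
ΔT = −F/λ = −4.7/(-0.6305) = 7.45 °C.

7.45 °C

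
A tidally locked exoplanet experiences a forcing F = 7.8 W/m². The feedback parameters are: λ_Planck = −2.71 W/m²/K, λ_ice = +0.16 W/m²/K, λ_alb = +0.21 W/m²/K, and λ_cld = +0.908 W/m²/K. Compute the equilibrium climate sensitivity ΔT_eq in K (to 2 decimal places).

Net feedback parameter λ = (−2.71) + (+0.16) + (+0.21) + (+0.908) = -1.432 W/m²/K.
ΔT = −F/λ = −7.8/(-1.432) = 5.45 K.

5.45 K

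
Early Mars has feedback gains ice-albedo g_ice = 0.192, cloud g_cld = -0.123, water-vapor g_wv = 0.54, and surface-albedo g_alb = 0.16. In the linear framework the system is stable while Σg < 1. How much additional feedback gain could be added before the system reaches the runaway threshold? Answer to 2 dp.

0.23

Current total gain = 0.192 − 0.123 + 0.54 + 0.16 = 0.769.
Margin to runaway = 1 − 0.769 = 0.23.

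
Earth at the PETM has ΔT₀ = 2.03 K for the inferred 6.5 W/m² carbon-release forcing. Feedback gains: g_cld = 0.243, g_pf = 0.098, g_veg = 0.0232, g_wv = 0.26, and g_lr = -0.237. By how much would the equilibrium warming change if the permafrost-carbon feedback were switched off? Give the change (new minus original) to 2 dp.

-0.46 K

Original: g = 0.3872, ΔT = 2.03/(1−0.3872) = 3.3127 K.
Without permafrost-carbon: g' = 0.2892, ΔT' = 2.03/(1−0.2892) = 2.8559 K.
Change = 2.8559 − 3.3127 = -0.46 K.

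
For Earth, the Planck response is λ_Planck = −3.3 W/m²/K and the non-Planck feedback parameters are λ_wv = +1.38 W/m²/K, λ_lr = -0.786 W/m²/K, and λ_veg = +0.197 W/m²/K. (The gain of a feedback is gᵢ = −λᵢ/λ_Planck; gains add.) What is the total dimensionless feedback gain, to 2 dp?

Convert to gains: g_wv = 1.38/3.3 = 0.4182; g_lr = -0.786/3.3 = -0.2382; g_veg = 0.197/3.3 = 0.0597.
Total gain g = 0.2397.

0.24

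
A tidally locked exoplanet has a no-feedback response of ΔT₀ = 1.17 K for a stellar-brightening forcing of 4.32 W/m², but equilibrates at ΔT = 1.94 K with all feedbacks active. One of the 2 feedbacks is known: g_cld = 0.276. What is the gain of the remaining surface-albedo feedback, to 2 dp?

Amplification A = ΔT/ΔT₀ = 1.94/1.17 = 1.658.
Total gain g = 1 − 1/A = 1 − 1/1.658 = 0.3969.
The known gain is 0.276.
g_alb = 0.3969 − 0.276 = 0.12.

0.12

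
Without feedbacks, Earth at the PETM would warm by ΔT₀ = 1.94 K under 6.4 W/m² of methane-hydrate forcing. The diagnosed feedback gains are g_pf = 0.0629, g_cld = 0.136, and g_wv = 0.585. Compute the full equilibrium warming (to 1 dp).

Total gain g = 0.0629 + 0.136 + 0.585 = 0.7839.
Amplification A = 1/(1 − 0.7839) = 4.627.
ΔT = 1.94 × 4.627 = 9.0 K.

9.0 K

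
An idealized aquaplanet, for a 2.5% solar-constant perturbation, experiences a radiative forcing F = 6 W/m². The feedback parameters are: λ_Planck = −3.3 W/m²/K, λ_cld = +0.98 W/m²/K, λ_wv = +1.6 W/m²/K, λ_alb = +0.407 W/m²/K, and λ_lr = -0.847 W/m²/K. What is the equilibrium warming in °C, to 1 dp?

Net feedback parameter λ = (−3.3) + (+0.98) + (+1.6) + (+0.407) + (-0.847) = -1.16 W/m²/K.
ΔT = −F/λ = −6/(-1.16) = 5.2 °C.

5.2 °C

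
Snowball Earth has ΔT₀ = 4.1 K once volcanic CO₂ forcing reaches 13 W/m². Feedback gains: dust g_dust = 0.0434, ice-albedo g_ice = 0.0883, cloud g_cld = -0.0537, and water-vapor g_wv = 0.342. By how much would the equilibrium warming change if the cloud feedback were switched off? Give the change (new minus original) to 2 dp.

Original: g = 0.42, ΔT = 4.1/(1−0.42) = 7.0690 K.
Without cloud: g' = 0.4737, ΔT' = 4.1/(1−0.4737) = 7.7902 K.
Change = 7.7902 − 7.0690 = 0.72 K.

0.72 K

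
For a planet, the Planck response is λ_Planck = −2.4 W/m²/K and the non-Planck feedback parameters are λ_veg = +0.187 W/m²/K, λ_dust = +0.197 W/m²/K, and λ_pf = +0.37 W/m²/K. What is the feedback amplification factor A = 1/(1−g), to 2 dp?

1.46

Convert to gains: g_veg = 0.187/2.4 = 0.07792; g_dust = 0.197/2.4 = 0.08208; g_pf = 0.37/2.4 = 0.1542.
Total gain g = 0.3142.
A = 1/(1 − 0.3142) = 1.46.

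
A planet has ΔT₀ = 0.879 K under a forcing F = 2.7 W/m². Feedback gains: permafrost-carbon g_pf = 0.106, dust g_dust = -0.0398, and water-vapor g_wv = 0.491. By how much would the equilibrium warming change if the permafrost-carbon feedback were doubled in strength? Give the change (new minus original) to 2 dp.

Original: g = 0.5572, ΔT = 0.879/(1−0.5572) = 1.9851 K.
With doubled permafrost-carbon: g' = 0.6632, ΔT' = 0.879/(1−0.6632) = 2.6099 K.
Change = 2.6099 − 1.9851 = 0.62 K.

0.62 K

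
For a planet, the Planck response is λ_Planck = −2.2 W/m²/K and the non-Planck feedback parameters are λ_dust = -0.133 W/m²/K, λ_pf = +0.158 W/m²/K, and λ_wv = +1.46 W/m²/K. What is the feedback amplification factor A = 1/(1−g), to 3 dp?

Convert to gains: g_dust = -0.133/2.2 = -0.06045; g_pf = 0.158/2.2 = 0.07182; g_wv = 1.46/2.2 = 0.6636.
Total gain g = 0.67497.
A = 1/(1 − 0.67497) = 3.077.

3.077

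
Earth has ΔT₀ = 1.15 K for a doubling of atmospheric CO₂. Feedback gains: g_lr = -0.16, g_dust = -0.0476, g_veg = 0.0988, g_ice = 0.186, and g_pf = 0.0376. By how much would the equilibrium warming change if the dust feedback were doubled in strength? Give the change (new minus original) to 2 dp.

Original: g = 0.1148, ΔT = 1.15/(1−0.1148) = 1.2991 K.
With doubled dust: g' = 0.0672, ΔT' = 1.15/(1−0.0672) = 1.2328 K.
Change = 1.2328 − 1.2991 = -0.07 K.

-0.07 K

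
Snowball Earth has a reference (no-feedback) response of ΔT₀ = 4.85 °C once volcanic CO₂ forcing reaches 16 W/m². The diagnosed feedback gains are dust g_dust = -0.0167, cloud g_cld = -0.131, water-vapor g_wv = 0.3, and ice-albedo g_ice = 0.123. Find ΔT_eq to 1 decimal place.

6.7 °C

Total gain g = -0.0167 − 0.131 + 0.3 + 0.123 = 0.2753.
Amplification A = 1/(1 − 0.2753) = 1.38.
ΔT = 4.85 × 1.38 = 6.7 °C.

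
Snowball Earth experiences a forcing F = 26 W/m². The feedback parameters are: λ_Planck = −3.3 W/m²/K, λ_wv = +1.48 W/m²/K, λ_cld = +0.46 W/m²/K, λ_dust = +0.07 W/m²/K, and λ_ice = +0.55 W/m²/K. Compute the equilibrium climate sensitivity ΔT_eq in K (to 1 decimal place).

Net feedback parameter λ = (−3.3) + (+1.48) + (+0.46) + (+0.07) + (+0.55) = -0.74 W/m²/K.
ΔT = −F/λ = −26/(-0.74) = 35.1 K.

35.1 K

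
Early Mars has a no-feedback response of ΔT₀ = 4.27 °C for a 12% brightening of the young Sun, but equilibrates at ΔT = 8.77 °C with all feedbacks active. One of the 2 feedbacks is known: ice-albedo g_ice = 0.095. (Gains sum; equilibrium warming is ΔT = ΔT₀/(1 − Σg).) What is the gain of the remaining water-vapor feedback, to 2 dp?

0.42

Amplification A = ΔT/ΔT₀ = 8.77/4.27 = 2.054.
Total gain g = 1 − 1/A = 1 − 1/2.054 = 0.5131.
The known gain is 0.095.
g_wv = 0.5131 − 0.095 = 0.42.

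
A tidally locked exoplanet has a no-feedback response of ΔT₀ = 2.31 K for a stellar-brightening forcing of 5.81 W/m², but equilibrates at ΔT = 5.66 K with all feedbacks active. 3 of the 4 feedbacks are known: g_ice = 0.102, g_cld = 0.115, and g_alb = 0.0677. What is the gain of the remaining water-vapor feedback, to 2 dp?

Amplification A = ΔT/ΔT₀ = 5.66/2.31 = 2.45.
Total gain g = 1 − 1/A = 1 − 1/2.45 = 0.5918.
Known gains sum to 0.102 + 0.115 + 0.0677 = 0.2847.
g_wv = 0.5918 − 0.2847 = 0.31.

0.31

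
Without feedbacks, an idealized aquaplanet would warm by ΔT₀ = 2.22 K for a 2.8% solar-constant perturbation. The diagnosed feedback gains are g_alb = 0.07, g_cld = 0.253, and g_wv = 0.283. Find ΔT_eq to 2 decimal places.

5.63 K

Total gain g = 0.07 + 0.253 + 0.283 = 0.606.
Amplification A = 1/(1 − 0.606) = 2.538.
ΔT = 2.22 × 2.538 = 5.63 K.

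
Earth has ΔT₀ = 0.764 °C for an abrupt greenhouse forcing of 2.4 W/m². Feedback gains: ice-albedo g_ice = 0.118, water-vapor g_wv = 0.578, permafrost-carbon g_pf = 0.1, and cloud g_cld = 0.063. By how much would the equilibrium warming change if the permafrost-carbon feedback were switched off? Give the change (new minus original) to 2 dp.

-2.25 °C

Original: g = 0.859, ΔT = 0.764/(1−0.859) = 5.4184 °C.
Without permafrost-carbon: g' = 0.759, ΔT' = 0.764/(1−0.759) = 3.1701 °C.
Change = 3.1701 − 5.4184 = -2.25 °C.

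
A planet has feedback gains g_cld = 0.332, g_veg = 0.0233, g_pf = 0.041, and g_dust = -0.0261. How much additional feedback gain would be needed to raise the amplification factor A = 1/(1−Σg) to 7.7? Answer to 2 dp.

Current total gain = 0.3702.
Target gain for A = 7.7: g* = 1 − 1/7.7 = 0.8701.
Additional gain needed = 0.8701 − 0.3702 = 0.50.

0.50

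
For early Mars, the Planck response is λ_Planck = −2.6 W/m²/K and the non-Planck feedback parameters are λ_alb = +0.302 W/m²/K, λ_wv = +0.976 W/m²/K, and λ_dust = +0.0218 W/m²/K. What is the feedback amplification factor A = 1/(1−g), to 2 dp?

Convert to gains: g_alb = 0.302/2.6 = 0.1162; g_wv = 0.976/2.6 = 0.3754; g_dust = 0.0218/2.6 = 0.008385.
Total gain g = 0.499985.
A = 1/(1 − 0.499985) = 2.00.

2.00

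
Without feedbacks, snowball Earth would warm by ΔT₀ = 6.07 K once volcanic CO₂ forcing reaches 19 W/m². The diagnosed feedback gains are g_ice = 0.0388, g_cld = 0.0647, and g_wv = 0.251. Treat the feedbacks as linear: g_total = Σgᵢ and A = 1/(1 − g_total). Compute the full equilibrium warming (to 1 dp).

Total gain g = 0.0388 + 0.0647 + 0.251 = 0.3545.
Amplification A = 1/(1 − 0.3545) = 1.549.
ΔT = 6.07 × 1.549 = 9.4 K.

9.4 K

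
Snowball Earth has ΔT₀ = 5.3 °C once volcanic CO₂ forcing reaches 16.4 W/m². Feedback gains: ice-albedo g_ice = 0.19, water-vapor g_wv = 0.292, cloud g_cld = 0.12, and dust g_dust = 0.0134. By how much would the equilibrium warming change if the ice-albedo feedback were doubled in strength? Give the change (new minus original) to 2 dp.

13.45 °C

Original: g = 0.6154, ΔT = 5.3/(1−0.6154) = 13.7806 °C.
With doubled ice-albedo: g' = 0.8054, ΔT' = 5.3/(1−0.8054) = 27.2354 °C.
Change = 27.2354 − 13.7806 = 13.45 °C.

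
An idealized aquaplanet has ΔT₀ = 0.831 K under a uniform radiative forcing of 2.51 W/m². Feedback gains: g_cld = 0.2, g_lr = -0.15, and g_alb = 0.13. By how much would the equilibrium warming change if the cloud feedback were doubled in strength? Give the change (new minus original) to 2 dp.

0.33 K

Original: g = 0.18, ΔT = 0.831/(1−0.18) = 1.0134 K.
With doubled cloud: g' = 0.38, ΔT' = 0.831/(1−0.38) = 1.3403 K.
Change = 1.3403 − 1.0134 = 0.33 K.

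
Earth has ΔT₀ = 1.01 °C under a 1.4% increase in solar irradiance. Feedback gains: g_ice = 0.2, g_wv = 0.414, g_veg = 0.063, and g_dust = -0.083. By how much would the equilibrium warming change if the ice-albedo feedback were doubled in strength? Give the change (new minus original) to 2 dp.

2.42 °C

Original: g = 0.594, ΔT = 1.01/(1−0.594) = 2.4877 °C.
With doubled ice-albedo: g' = 0.794, ΔT' = 1.01/(1−0.794) = 4.9029 °C.
Change = 4.9029 − 2.4877 = 2.42 °C.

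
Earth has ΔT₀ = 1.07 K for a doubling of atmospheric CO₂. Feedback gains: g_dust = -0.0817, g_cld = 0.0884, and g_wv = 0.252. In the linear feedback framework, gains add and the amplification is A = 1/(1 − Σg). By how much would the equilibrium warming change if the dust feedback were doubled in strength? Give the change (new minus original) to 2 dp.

Original: g = 0.2587, ΔT = 1.07/(1−0.2587) = 1.4434 K.
With doubled dust: g' = 0.177, ΔT' = 1.07/(1−0.177) = 1.3001 K.
Change = 1.3001 − 1.4434 = -0.14 K.

-0.14 K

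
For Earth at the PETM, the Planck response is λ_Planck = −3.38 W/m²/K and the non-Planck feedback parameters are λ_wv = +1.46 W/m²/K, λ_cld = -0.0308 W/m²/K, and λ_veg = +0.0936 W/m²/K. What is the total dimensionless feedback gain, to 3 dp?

0.451

Convert to gains: g_wv = 1.46/3.38 = 0.432; g_cld = -0.0308/3.38 = -0.009112; g_veg = 0.0936/3.38 = 0.02769.
Total gain g = 0.450578.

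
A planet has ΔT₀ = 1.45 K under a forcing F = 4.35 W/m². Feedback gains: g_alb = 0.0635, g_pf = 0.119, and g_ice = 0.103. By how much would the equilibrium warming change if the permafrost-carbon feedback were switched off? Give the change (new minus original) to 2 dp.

-0.29 K

Original: g = 0.2855, ΔT = 1.45/(1−0.2855) = 2.0294 K.
Without permafrost-carbon: g' = 0.1665, ΔT' = 1.45/(1−0.1665) = 1.7397 K.
Change = 1.7397 − 2.0294 = -0.29 K.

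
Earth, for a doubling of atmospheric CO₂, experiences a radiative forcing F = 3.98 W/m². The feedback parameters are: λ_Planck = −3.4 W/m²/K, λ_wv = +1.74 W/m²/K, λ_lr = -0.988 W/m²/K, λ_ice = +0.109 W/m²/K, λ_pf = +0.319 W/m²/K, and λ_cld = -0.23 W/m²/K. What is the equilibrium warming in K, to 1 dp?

Net feedback parameter λ = (−3.4) + (+1.74) + (-0.988) + (+0.109) + (+0.319) + (-0.23) = -2.45 W/m²/K.
ΔT = −F/λ = −3.98/(-2.45) = 1.6 K.

1.6 K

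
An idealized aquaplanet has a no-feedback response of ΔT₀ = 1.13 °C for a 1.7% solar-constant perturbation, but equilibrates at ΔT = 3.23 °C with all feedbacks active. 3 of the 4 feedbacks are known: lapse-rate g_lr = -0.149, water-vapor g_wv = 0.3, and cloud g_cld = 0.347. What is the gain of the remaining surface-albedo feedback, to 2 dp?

0.15

Amplification A = ΔT/ΔT₀ = 3.23/1.13 = 2.858.
Total gain g = 1 − 1/A = 1 − 1/2.858 = 0.6501.
Known gains sum to -0.149 + 0.3 + 0.347 = 0.498.
g_alb = 0.6501 − 0.498 = 0.15.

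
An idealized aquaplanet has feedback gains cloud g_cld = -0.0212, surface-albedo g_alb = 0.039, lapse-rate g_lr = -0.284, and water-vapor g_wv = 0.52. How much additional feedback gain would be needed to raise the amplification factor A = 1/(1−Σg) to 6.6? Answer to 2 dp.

0.59

Current total gain = 0.2538.
Target gain for A = 6.6: g* = 1 − 1/6.6 = 0.8485.
Additional gain needed = 0.8485 − 0.2538 = 0.59.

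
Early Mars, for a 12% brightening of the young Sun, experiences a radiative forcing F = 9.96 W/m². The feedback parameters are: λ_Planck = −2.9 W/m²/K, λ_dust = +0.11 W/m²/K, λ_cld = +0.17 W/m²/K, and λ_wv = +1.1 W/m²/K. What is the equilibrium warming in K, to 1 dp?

6.6 K

Net feedback parameter λ = (−2.9) + (+0.11) + (+0.17) + (+1.1) = -1.52 W/m²/K.
ΔT = −F/λ = −9.96/(-1.52) = 6.6 K.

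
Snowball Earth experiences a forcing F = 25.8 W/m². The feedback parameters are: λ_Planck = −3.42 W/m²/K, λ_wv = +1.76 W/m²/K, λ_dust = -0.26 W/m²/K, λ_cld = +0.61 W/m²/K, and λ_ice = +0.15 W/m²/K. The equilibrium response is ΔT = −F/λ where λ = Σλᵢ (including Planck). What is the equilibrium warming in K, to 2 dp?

22.24 K

Net feedback parameter λ = (−3.42) + (+1.76) + (-0.26) + (+0.61) + (+0.15) = -1.16 W/m²/K.
ΔT = −F/λ = −25.8/(-1.16) = 22.24 K.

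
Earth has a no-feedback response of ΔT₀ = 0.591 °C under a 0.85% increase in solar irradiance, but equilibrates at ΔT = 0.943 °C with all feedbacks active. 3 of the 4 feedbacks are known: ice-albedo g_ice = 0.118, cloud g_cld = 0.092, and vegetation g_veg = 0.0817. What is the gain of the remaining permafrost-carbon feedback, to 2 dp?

Amplification A = ΔT/ΔT₀ = 0.943/0.591 = 1.596.
Total gain g = 1 − 1/A = 1 − 1/1.596 = 0.3734.
Known gains sum to 0.118 + 0.092 + 0.0817 = 0.2917.
g_pf = 0.3734 − 0.2917 = 0.08.

0.08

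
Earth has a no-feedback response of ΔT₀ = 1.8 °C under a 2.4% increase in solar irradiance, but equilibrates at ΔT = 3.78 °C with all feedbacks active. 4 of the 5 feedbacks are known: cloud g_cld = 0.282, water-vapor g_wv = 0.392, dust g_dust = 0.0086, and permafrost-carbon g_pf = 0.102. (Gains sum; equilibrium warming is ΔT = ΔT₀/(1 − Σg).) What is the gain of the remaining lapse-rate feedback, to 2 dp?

Amplification A = ΔT/ΔT₀ = 3.78/1.8 = 2.1.
Total gain g = 1 − 1/A = 1 − 1/2.1 = 0.5238.
Known gains sum to 0.282 + 0.392 + 0.0086 + 0.102 = 0.7846.
g_lr = 0.5238 − 0.7846 = -0.26.

-0.26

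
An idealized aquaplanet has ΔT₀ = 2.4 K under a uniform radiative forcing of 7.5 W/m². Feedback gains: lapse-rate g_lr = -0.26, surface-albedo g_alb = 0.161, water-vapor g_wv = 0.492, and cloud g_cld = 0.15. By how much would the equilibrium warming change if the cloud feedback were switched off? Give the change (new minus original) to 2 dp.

Original: g = 0.543, ΔT = 2.4/(1−0.543) = 5.2516 K.
Without cloud: g' = 0.393, ΔT' = 2.4/(1−0.393) = 3.9539 K.
Change = 3.9539 − 5.2516 = -1.30 K.

-1.30 K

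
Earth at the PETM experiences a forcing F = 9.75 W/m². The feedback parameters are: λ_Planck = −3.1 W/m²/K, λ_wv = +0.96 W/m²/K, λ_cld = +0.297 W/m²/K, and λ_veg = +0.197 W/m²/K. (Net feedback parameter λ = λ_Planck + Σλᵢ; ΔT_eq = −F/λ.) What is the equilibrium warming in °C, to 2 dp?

Net feedback parameter λ = (−3.1) + (+0.96) + (+0.297) + (+0.197) = -1.646 W/m²/K.
ΔT = −F/λ = −9.75/(-1.646) = 5.92 °C.

5.92 °C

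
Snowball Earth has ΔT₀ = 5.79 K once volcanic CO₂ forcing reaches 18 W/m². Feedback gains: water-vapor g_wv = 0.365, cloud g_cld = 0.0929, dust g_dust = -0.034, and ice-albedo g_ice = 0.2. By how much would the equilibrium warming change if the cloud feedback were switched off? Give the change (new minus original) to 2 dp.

Original: g = 0.6239, ΔT = 5.79/(1−0.6239) = 15.3948 K.
Without cloud: g' = 0.531, ΔT' = 5.79/(1−0.531) = 12.3454 K.
Change = 12.3454 − 15.3948 = -3.05 K.

-3.05 K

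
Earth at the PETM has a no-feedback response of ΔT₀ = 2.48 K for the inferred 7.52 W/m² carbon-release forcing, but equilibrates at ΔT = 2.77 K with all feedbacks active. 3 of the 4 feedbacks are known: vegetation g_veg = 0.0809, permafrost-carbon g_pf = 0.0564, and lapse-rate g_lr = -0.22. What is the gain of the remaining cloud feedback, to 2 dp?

0.19

Amplification A = ΔT/ΔT₀ = 2.77/2.48 = 1.117.
Total gain g = 1 − 1/A = 1 − 1/1.117 = 0.1047.
Known gains sum to 0.0809 + 0.0564 − 0.22 = -0.0827.
g_cld = 0.1047 + 0.0827 = 0.19.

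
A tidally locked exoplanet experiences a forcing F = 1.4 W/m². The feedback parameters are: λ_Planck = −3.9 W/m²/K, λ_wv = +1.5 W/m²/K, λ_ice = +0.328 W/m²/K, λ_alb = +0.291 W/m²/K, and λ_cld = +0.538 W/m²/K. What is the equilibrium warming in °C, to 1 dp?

1.1 °C

Net feedback parameter λ = (−3.9) + (+1.5) + (+0.328) + (+0.291) + (+0.538) = -1.243 W/m²/K.
ΔT = −F/λ = −1.4/(-1.243) = 1.1 °C.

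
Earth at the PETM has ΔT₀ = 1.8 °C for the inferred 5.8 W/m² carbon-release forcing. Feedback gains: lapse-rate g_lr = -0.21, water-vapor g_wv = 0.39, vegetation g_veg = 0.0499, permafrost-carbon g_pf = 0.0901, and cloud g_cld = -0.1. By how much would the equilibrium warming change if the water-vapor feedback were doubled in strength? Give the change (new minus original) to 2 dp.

Original: g = 0.22, ΔT = 1.8/(1−0.22) = 2.3077 °C.
With doubled water-vapor: g' = 0.61, ΔT' = 1.8/(1−0.61) = 4.6154 °C.
Change = 4.6154 − 2.3077 = 2.31 °C.

2.31 °C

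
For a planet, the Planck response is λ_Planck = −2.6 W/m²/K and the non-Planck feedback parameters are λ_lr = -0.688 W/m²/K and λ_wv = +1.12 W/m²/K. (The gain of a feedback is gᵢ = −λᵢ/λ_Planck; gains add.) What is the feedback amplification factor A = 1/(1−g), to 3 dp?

1.199

Convert to gains: g_lr = -0.688/2.6 = -0.2646; g_wv = 1.12/2.6 = 0.4308.
Total gain g = 0.1662.
A = 1/(1 − 0.1662) = 1.199.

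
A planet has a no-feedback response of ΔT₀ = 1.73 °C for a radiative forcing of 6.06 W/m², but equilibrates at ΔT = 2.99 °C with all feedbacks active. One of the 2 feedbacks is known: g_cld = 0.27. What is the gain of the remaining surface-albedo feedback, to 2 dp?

0.15

Amplification A = ΔT/ΔT₀ = 2.99/1.73 = 1.728.
Total gain g = 1 − 1/A = 1 − 1/1.728 = 0.4213.
The known gain is 0.27.
g_alb = 0.4213 − 0.27 = 0.15.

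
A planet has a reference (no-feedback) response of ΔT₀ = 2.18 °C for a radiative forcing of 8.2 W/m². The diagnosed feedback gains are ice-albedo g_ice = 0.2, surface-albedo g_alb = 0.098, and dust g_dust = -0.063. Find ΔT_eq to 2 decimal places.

Total gain g = 0.2 + 0.098 − 0.063 = 0.235.
Amplification A = 1/(1 − 0.235) = 1.307.
ΔT = 2.18 × 1.307 = 2.85 °C.

2.85 °C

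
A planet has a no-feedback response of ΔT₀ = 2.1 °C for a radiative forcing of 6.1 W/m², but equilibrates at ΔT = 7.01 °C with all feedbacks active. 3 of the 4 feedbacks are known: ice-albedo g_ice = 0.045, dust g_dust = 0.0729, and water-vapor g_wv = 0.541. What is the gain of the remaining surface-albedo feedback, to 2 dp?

0.04

Amplification A = ΔT/ΔT₀ = 7.01/2.1 = 3.338.
Total gain g = 1 − 1/A = 1 − 1/3.338 = 0.7004.
Known gains sum to 0.045 + 0.0729 + 0.541 = 0.6589.
g_alb = 0.7004 − 0.6589 = 0.04.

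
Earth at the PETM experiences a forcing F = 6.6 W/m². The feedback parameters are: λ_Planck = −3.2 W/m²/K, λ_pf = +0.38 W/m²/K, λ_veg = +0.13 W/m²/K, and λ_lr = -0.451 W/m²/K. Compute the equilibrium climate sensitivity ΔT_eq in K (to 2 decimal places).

Net feedback parameter λ = (−3.2) + (+0.38) + (+0.13) + (-0.451) = -3.141 W/m²/K.
ΔT = −F/λ = −6.6/(-3.141) = 2.10 K.

2.10 K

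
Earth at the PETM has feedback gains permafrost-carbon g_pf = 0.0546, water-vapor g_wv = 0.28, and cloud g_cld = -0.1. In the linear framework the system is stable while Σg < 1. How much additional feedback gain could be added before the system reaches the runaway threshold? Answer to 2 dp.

0.77

Current total gain = 0.0546 + 0.28 − 0.1 = 0.2346.
Margin to runaway = 1 − 0.2346 = 0.77.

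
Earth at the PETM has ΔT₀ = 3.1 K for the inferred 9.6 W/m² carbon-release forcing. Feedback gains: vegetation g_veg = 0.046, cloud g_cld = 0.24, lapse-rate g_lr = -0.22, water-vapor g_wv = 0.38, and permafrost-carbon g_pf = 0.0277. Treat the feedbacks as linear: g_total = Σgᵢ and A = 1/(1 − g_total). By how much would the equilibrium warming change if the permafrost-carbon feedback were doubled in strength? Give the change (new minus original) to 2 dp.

Original: g = 0.4737, ΔT = 3.1/(1−0.4737) = 5.8902 K.
With doubled permafrost-carbon: g' = 0.5014, ΔT' = 3.1/(1−0.5014) = 6.2174 K.
Change = 6.2174 − 5.8902 = 0.33 K.

0.33 K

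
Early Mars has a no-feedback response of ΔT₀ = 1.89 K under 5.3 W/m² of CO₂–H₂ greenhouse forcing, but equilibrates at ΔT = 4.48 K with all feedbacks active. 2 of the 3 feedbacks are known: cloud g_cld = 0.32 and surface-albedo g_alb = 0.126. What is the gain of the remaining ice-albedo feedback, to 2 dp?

0.13

Amplification A = ΔT/ΔT₀ = 4.48/1.89 = 2.37.
Total gain g = 1 − 1/A = 1 − 1/2.37 = 0.5781.
Known gains sum to 0.32 + 0.126 = 0.446.
g_ice = 0.5781 − 0.446 = 0.13.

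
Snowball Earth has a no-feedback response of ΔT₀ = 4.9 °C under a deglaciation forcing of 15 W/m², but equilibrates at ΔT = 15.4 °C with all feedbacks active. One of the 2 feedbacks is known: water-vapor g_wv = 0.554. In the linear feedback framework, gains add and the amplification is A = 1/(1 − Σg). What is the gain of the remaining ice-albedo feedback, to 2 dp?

0.13

Amplification A = ΔT/ΔT₀ = 15.4/4.9 = 3.143.
Total gain g = 1 − 1/A = 1 − 1/3.143 = 0.6818.
The known gain is 0.554.
g_ice = 0.6818 − 0.554 = 0.13.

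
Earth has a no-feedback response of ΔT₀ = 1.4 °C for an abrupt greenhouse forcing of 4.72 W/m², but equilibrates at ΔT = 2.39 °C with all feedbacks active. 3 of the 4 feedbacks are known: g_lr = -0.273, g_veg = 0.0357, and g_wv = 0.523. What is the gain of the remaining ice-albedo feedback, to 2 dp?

0.13

Amplification A = ΔT/ΔT₀ = 2.39/1.4 = 1.707.
Total gain g = 1 − 1/A = 1 − 1/1.707 = 0.4142.
Known gains sum to -0.273 + 0.0357 + 0.523 = 0.2857.
g_ice = 0.4142 − 0.2857 = 0.13.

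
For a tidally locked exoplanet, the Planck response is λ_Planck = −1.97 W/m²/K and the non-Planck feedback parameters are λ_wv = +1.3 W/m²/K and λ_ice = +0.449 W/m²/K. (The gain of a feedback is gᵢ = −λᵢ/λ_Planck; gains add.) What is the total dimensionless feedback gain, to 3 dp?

0.888

Convert to gains: g_wv = 1.3/1.97 = 0.6599; g_ice = 0.449/1.97 = 0.2279.
Total gain g = 0.8878.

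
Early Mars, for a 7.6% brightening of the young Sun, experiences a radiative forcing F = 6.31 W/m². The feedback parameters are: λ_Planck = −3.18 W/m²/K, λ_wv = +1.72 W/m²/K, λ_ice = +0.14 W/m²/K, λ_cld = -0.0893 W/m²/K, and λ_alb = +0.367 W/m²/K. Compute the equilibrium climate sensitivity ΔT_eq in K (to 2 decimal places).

6.05 K

Net feedback parameter λ = (−3.18) + (+1.72) + (+0.14) + (-0.0893) + (+0.367) = -1.0423 W/m²/K.
ΔT = −F/λ = −6.31/(-1.0423) = 6.05 K.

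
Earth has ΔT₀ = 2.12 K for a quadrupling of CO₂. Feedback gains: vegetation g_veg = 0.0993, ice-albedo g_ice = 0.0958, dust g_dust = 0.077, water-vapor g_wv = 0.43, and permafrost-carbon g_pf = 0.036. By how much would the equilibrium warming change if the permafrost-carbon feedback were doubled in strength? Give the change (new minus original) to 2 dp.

1.29 K

Original: g = 0.7381, ΔT = 2.12/(1−0.7381) = 8.0947 K.
With doubled permafrost-carbon: g' = 0.7741, ΔT' = 2.12/(1−0.7741) = 9.3847 K.
Change = 9.3847 − 8.0947 = 1.29 K.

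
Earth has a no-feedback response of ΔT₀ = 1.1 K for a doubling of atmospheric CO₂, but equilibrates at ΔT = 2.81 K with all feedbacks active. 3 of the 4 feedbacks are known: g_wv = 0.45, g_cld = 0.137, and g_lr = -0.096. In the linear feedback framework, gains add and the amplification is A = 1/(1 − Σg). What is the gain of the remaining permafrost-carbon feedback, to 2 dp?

0.12

Amplification A = ΔT/ΔT₀ = 2.81/1.1 = 2.555.
Total gain g = 1 − 1/A = 1 − 1/2.555 = 0.6086.
Known gains sum to 0.45 + 0.137 − 0.096 = 0.491.
g_pf = 0.6086 − 0.491 = 0.12.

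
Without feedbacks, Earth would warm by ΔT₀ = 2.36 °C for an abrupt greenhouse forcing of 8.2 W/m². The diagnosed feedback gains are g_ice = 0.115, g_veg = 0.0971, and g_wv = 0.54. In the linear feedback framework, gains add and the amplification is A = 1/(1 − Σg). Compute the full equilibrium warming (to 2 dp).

9.52 °C

Total gain g = 0.115 + 0.0971 + 0.54 = 0.7521.
Amplification A = 1/(1 − 0.7521) = 4.034.
ΔT = 2.36 × 4.034 = 9.52 °C.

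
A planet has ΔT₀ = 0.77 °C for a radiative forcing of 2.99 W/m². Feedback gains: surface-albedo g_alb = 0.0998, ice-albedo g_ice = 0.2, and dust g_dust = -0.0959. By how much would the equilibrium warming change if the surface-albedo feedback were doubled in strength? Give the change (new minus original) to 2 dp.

0.14 °C

Original: g = 0.2039, ΔT = 0.77/(1−0.2039) = 0.9672 °C.
With doubled surface-albedo: g' = 0.3037, ΔT' = 0.77/(1−0.3037) = 1.1058 °C.
Change = 1.1058 − 0.9672 = 0.14 °C.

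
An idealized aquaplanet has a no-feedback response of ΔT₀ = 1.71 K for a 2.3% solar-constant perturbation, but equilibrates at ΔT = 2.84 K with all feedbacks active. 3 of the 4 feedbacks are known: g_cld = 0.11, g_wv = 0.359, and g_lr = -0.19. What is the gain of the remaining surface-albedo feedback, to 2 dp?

0.12

Amplification A = ΔT/ΔT₀ = 2.84/1.71 = 1.661.
Total gain g = 1 − 1/A = 1 − 1/1.661 = 0.398.
Known gains sum to 0.11 + 0.359 − 0.19 = 0.279.
g_alb = 0.398 − 0.279 = 0.12.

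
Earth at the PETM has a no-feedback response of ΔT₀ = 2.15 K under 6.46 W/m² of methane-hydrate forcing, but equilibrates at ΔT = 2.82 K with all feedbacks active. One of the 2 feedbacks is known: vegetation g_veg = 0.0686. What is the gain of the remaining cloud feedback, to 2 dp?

Amplification A = ΔT/ΔT₀ = 2.82/2.15 = 1.312.
Total gain g = 1 − 1/A = 1 − 1/1.312 = 0.2378.
The known gain is 0.0686.
g_cld = 0.2378 − 0.0686 = 0.17.

0.17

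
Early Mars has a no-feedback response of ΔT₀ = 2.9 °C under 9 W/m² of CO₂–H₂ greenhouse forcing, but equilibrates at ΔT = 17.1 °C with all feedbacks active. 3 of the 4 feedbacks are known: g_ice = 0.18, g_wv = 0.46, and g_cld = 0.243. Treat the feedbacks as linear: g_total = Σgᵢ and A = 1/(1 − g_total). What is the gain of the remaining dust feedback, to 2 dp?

-0.05

Amplification A = ΔT/ΔT₀ = 17.1/2.9 = 5.897.
Total gain g = 1 − 1/A = 1 − 1/5.897 = 0.8304.
Known gains sum to 0.18 + 0.46 + 0.243 = 0.883.
g_dust = 0.8304 − 0.883 = -0.05.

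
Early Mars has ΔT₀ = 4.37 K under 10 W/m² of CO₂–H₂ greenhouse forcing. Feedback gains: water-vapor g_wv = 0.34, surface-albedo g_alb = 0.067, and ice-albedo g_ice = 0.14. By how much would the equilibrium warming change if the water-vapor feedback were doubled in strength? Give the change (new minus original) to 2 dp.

Original: g = 0.547, ΔT = 4.37/(1−0.547) = 9.6468 K.
With doubled water-vapor: g' = 0.887, ΔT' = 4.37/(1−0.887) = 38.6726 K.
Change = 38.6726 − 9.6468 = 29.03 K.

29.03 K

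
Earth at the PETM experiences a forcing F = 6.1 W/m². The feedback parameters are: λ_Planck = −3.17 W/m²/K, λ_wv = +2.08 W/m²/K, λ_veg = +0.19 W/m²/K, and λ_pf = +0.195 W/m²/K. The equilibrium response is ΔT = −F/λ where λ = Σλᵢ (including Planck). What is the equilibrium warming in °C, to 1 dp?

Net feedback parameter λ = (−3.17) + (+2.08) + (+0.19) + (+0.195) = -0.705 W/m²/K.
ΔT = −F/λ = −6.1/(-0.705) = 8.7 °C.

8.7 °C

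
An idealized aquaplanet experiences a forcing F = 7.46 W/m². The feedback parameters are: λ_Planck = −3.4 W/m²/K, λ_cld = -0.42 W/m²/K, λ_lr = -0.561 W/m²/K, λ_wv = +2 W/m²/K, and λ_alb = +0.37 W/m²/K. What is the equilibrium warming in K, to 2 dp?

3.71 K

Net feedback parameter λ = (−3.4) + (-0.42) + (-0.561) + (+2) + (+0.37) = -2.011 W/m²/K.
ΔT = −F/λ = −7.46/(-2.011) = 3.71 K.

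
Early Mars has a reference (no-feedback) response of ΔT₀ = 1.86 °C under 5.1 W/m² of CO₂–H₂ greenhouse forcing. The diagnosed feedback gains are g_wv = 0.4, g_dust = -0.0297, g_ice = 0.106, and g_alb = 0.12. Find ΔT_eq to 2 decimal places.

Total gain g = 0.4 − 0.0297 + 0.106 + 0.12 = 0.5963.
Amplification A = 1/(1 − 0.5963) = 2.477.
ΔT = 1.86 × 2.477 = 4.61 °C.

4.61 °C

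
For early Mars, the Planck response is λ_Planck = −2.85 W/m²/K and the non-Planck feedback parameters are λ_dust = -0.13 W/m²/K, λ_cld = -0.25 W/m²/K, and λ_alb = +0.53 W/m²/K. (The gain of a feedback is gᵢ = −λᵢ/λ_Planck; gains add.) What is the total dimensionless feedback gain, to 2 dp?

0.05

Convert to gains: g_dust = -0.13/2.85 = -0.04561; g_cld = -0.25/2.85 = -0.08772; g_alb = 0.53/2.85 = 0.186.
Total gain g = 0.05267.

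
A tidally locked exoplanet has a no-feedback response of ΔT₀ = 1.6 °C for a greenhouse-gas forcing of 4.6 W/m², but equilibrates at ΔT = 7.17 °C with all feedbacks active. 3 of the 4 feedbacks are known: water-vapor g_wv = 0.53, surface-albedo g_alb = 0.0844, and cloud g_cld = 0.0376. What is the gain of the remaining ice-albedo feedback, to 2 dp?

Amplification A = ΔT/ΔT₀ = 7.17/1.6 = 4.481.
Total gain g = 1 − 1/A = 1 − 1/4.481 = 0.7768.
Known gains sum to 0.53 + 0.0844 + 0.0376 = 0.652.
g_ice = 0.7768 − 0.652 = 0.12.

0.12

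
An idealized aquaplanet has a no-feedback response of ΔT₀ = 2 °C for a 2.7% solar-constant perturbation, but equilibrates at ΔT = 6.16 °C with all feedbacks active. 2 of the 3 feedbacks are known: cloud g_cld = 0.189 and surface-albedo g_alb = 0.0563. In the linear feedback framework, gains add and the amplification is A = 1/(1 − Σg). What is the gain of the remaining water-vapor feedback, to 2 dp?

0.43

Amplification A = ΔT/ΔT₀ = 6.16/2 = 3.08.
Total gain g = 1 − 1/A = 1 − 1/3.08 = 0.6753.
Known gains sum to 0.189 + 0.0563 = 0.2453.
g_wv = 0.6753 − 0.2453 = 0.43.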